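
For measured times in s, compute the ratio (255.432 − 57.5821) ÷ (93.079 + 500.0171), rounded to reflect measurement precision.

0.333588

255.432 − 57.5821 = 197.8499, limited to 3 d.p. → 6 s.f.; 93.079 + 500.0171 = 593.0961, limited to 3 d.p. → 6 s.f.
Carrying full precision, 197.8499 ÷ 593.0961 = 0.333588266724…; keep min(6, 6) = 6 s.f.
Rounded to 6 significant figures: 0.333588.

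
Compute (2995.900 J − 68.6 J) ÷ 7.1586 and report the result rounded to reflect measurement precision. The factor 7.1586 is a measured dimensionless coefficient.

2995.900 J − 68.6 J = 2927.300 J; the difference is limited to 1 decimal place (5 s.f.).
Carrying full precision, 2927.300 ÷ 7.1586 = 408.920738692… J; 7.1586 has 5 s.f., so the result keeps min(5, 5) = 5 s.f.
Rounded to 5 significant figures: 408.92 J.

408.92 J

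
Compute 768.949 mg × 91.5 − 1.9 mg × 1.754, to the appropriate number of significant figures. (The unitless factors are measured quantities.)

768.949 × 91.5 = 70358.8335 → 7.04 × 10^4 mg (3 s.f., last digit at the 10^2 place).
1.9 × 1.754 = 3.3326 → 3.3 mg (2 s.f., last digit at the 10^-1 place).
Difference: 70355.5009 mg; keep the coarser place, 10^2.
Result: 7.04 × 10^4 mg.

7.04 × 10^4 mg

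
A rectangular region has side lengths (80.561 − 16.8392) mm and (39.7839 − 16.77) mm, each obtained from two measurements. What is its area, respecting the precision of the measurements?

80.561 − 16.8392 = 63.7218, limited to 3 d.p. → 5 s.f.; 39.7839 − 16.77 = 23.0139, limited to 2 d.p. → 4 s.f.
Carrying full precision, 63.7218 × 23.0139 = 1466.48713302; keep min(5, 4) = 4 s.f.
Rounded to 4 significant figures: 1466 mm².

1466 mm²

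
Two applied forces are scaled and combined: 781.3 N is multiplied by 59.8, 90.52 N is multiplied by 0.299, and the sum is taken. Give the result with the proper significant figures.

781.3 × 59.8 = 46721.74 → 4.67 × 10⁴ N (3 s.f., last digit at the 10^2 place).
90.52 × 0.299 = 27.06548 → 27.1 N (3 s.f., last digit at the 10^-1 place).
Sum: 46748.80548 N; keep the coarser place, 10^2.
Result: 4.67 × 10⁴ N.

4.67 × 10⁴ N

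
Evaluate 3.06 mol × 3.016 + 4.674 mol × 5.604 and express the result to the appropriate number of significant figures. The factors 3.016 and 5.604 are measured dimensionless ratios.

3.06 × 3.016 = 9.22896 → 9.23 mol (3 s.f., last digit at the 10^-2 place).
4.674 × 5.604 = 26.193096 → 26.19 mol (4 s.f., last digit at the 10^-2 place).
Sum: 35.422056 mol; keep the coarser place, 10^-2.
Result: 35.42 mol.

35.42 mol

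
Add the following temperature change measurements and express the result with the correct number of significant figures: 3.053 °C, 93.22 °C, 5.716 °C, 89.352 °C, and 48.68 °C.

240.02 °C

3.053 °C + 93.22 °C + 5.716 °C + 89.352 °C + 48.68 °C = 240.021 °C.
Addition/subtraction keeps the fewest decimal places: 3.053 → 3 decimal places, 93.22 → 2 decimal places, 5.716 → 3 decimal places, 89.352 → 3 decimal places, 48.68 → 2 decimal places; limit is 2.
Rounded to 2 decimal places: 240.02 °C.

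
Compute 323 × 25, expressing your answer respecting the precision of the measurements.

323 × 25 = 8075
Multiplication/division keeps the fewest significant figures: 323 → 3 s.f., 25 → 2 s.f.; limit is 2.
Rounded to 2 significant figures: 8.1 × 10³.

8.1 × 10³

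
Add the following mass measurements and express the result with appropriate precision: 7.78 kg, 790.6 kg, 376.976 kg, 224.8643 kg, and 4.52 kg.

1404.7 kg

7.78 kg + 790.6 kg + 376.976 kg + 224.8643 kg + 4.52 kg = 1404.7403 kg.
Addition/subtraction keeps the fewest decimal places: 7.78 → 2 decimal places, 790.6 → 1 decimal place, 376.976 → 3 decimal places, 224.8643 → 4 decimal places, 4.52 → 2 decimal places; limit is 1.
Rounded to 1 decimal place: 1404.7 kg.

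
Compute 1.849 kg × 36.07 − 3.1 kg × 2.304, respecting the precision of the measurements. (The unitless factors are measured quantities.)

1.849 × 36.07 = 66.69343 → 66.69 kg (4 s.f., last digit at the 10^-2 place).
3.1 × 2.304 = 7.1424 → 7.1 kg (2 s.f., last digit at the 10^-1 place).
Difference: 59.55103 kg; keep the coarser place, 10^-1.
Result: 59.6 kg.

59.6 kg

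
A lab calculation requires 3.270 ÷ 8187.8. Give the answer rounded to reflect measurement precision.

3.994 × 10^-4

3.270 ÷ 8187.8 = 0.000399374679401…
Multiplication/division keeps the fewest significant figures: 3.270 → 4 s.f., 8187.8 → 5 s.f.; limit is 4.
Rounded to 4 significant figures: 3.994 × 10^-4.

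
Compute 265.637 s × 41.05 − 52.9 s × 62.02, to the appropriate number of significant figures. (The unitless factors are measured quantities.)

265.637 × 41.05 = 10904.39885 → 1.090 × 10⁴ s (4 s.f., last digit at the 10^1 place).
52.9 × 62.02 = 3280.858 → 3.28 × 10³ s (3 s.f., last digit at the 10^1 place).
Difference: 7623.54085 s; keep the coarser place, 10^1.
Result: 7.62 × 10³ s.

7.62 × 10³ s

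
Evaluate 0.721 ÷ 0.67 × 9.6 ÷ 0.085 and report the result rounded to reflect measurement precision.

0.721 ÷ 0.67 × 9.6 ÷ 0.085 = 121.538191396…
Multiplication/division keeps the fewest significant figures: 0.721 → 3 s.f., 0.67 → 2 s.f., 9.6 → 2 s.f., 0.085 → 2 s.f.; limit is 2.
Rounded to 2 significant figures: 1.2 × 10².

1.2 × 10²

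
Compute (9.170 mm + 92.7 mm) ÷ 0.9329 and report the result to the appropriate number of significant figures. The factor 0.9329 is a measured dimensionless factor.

1.092 × 10² mm

9.170 mm + 92.7 mm = 101.870 mm; the sum is limited to 1 decimal place (4 s.f.).
Carrying full precision, 101.870 ÷ 0.9329 = 109.197127238… mm; 0.9329 has 4 s.f., so the result keeps min(4, 4) = 4 s.f.
Rounded to 4 significant figures: 1.092 × 10² mm.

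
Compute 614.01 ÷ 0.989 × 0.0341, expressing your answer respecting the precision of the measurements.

614.01 ÷ 0.989 × 0.0341 = 21.1706177958…
Multiplication/division keeps the fewest significant figures: 614.01 → 5 s.f., 0.989 → 3 s.f., 0.0341 → 3 s.f.; limit is 3.
Rounded to 3 significant figures: 21.2.

21.2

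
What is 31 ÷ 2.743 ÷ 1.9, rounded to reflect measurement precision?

31 ÷ 2.743 ÷ 1.9 = 5.94815511254…
Multiplication/division keeps the fewest significant figures: 31 → 2 s.f., 2.743 → 4 s.f., 1.9 → 2 s.f.; limit is 2.
Rounded to 2 significant figures: 5.9.

5.9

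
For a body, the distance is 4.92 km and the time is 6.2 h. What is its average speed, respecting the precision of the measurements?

0.79 km/h

average speed = 4.92 km ÷ 6.2 h = 0.793548387097… km/h.
4.92 has 3 significant figures; 6.2 has 2.
Division/multiplication keeps the fewest: 2 significant figures.
Rounded: 0.79 km/h.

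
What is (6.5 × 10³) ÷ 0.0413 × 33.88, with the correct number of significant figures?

(6.5 × 10³) ÷ 0.0413 × 33.88 = 5332203.38983…
Multiplication/division keeps the fewest significant figures: 6.5 × 10³ → 2 s.f., 0.0413 → 3 s.f., 33.88 → 4 s.f.; limit is 2.
Rounded to 2 significant figures: 5.3 × 10⁶.

5.3 × 10⁶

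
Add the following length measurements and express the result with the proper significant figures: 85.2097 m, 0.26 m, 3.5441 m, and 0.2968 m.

85.2097 m + 0.26 m + 3.5441 m + 0.2968 m = 89.3106 m.
Addition/subtraction keeps the fewest decimal places: 85.2097 → 4 decimal places, 0.26 → 2 decimal places, 3.5441 → 4 decimal places, 0.2968 → 4 decimal places; limit is 2.
Rounded to 2 decimal places: 89.31 m.

89.31 m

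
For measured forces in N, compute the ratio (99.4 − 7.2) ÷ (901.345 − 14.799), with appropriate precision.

0.104

99.4 − 7.2 = 92.2, limited to 1 d.p. → 3 s.f.; 901.345 − 14.799 = 886.546, limited to 3 d.p. → 6 s.f.
Carrying full precision, 92.2 ÷ 886.546 = 0.103999115669…; keep min(3, 6) = 3 s.f.
Rounded to 3 significant figures: 0.104.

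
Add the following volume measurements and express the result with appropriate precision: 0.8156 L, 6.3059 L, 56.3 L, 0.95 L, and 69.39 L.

0.8156 L + 6.3059 L + 56.3 L + 0.95 L + 69.39 L = 133.7615 L.
Addition/subtraction keeps the fewest decimal places: 0.8156 → 4 decimal places, 6.3059 → 4 decimal places, 56.3 → 1 decimal place, 0.95 → 2 decimal places, 69.39 → 2 decimal places; limit is 1.
Rounded to 1 decimal place: 133.8 L.

133.8 L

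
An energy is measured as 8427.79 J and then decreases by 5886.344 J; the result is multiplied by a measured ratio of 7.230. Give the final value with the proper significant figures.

1.837 × 10⁴ J

8427.79 J − 5886.344 J = 2541.446 J; the difference is limited to 2 decimal places (6 s.f.).
Carrying full precision, 2541.446 × 7.230 = 18374.65458 J; 7.230 has 4 s.f., so the result keeps min(6, 4) = 4 s.f.
Rounded to 4 significant figures: 1.837 × 10⁴ J.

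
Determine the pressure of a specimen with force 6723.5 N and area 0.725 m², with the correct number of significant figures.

pressure = 6723.5 N ÷ 0.725 m² = 9273.79310345… Pa.
6723.5 has 5 significant figures; 0.725 has 3.
Division/multiplication keeps the fewest: 3 significant figures.
Rounded: 9.27 × 10³ Pa.

9.27 × 10³ Pa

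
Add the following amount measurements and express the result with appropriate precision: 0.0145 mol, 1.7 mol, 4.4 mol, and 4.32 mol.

10.4 mol

0.0145 mol + 1.7 mol + 4.4 mol + 4.32 mol = 10.4345 mol.
Addition/subtraction keeps the fewest decimal places: 0.0145 → 4 decimal places, 1.7 → 1 decimal place, 4.4 → 1 decimal place, 4.32 → 2 decimal places; limit is 1.
Rounded to 1 decimal place: 10.4 mol.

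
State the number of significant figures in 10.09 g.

10.09: zeros between nonzero digits are significant.

4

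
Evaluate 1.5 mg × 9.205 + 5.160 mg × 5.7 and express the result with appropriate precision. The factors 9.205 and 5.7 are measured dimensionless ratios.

1.5 × 9.205 = 13.8075 → 14 mg (2 s.f., last digit at the 10^0 place).
5.160 × 5.7 = 29.412 → 29 mg (2 s.f., last digit at the 10^0 place).
Sum: 43.2195 mg; keep the coarser place, 10^0.
Result: 43 mg.

43 mg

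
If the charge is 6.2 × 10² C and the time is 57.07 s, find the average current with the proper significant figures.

average current = 6.2 × 10² C ÷ 57.07 s = 10.8638514105… A.
6.2 × 10² has 2 significant figures; 57.07 has 4.
Division/multiplication keeps the fewest: 2 significant figures.
Rounded: 11 A.

11 A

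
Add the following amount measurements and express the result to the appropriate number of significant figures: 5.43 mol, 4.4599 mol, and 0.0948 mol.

9.98 mol

5.43 mol + 4.4599 mol + 0.0948 mol = 9.9847 mol.
Addition/subtraction keeps the fewest decimal places: 5.43 → 2 decimal places, 4.4599 → 4 decimal places, 0.0948 → 4 decimal places; limit is 2.
Rounded to 2 decimal places: 9.98 mol.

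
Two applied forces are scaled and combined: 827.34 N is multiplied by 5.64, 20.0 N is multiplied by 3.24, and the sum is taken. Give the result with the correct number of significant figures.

4.73 × 10^3 N

827.34 × 5.64 = 4666.1976 → 4.67 × 10^3 N (3 s.f., last digit at the 10^1 place).
20.0 × 3.24 = 64.8 → 64.8 N (3 s.f., last digit at the 10^-1 place).
Sum: 4730.9976 N; keep the coarser place, 10^1.
Result: 4.73 × 10^3 N.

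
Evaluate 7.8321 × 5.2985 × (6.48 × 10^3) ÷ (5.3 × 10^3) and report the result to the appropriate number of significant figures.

7.8321 × 5.2985 × (6.48 × 10^3) ÷ (5.3 × 10^3) = 50.7376442242…
Multiplication/division keeps the fewest significant figures: 7.8321 → 5 s.f., 5.2985 → 5 s.f., 6.48 × 10^3 → 3 s.f., 5.3 × 10^3 → 2 s.f.; limit is 2.
Rounded to 2 significant figures: 51.

51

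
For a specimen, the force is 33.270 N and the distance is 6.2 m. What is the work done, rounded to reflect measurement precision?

2.1 × 10^2 J

work done = 33.270 N × 6.2 m = 206.274 J.
33.270 has 5 significant figures; 6.2 has 2.
Division/multiplication keeps the fewest: 2 significant figures.
Rounded: 2.1 × 10^2 J.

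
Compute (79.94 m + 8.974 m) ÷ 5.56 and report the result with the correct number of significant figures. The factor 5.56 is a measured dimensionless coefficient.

79.94 m + 8.974 m = 88.914 m; the sum is limited to 2 decimal places (4 s.f.).
Carrying full precision, 88.914 ÷ 5.56 = 15.9917266187… m; 5.56 has 3 s.f., so the result keeps min(4, 3) = 3 s.f.
Rounded to 3 significant figures: 16.0 m.

16.0 m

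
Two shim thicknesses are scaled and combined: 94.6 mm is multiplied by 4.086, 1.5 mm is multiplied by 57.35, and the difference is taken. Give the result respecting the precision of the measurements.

3.01 × 10² mm

94.6 × 4.086 = 386.5356 → 387 mm (3 s.f., last digit at the 10^0 place).
1.5 × 57.35 = 86.025 → 86 mm (2 s.f., last digit at the 10^0 place).
Difference: 300.5106 mm; keep the coarser place, 10^0.
Result: 3.01 × 10² mm.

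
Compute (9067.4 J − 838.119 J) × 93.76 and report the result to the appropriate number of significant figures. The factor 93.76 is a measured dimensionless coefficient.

7.716 × 10⁵ J

9067.4 J − 838.119 J = 8229.281 J; the difference is limited to 1 decimal place (5 s.f.).
Carrying full precision, 8229.281 × 93.76 = 771577.38656 J; 93.76 has 4 s.f., so the result keeps min(5, 4) = 4 s.f.
Rounded to 4 significant figures: 7.716 × 10⁵ J.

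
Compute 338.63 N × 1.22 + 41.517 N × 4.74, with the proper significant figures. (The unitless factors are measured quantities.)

610. N

338.63 × 1.22 = 413.1286 → 413 N (3 s.f., last digit at the 10^0 place).
41.517 × 4.74 = 196.79058 → 197 N (3 s.f., last digit at the 10^0 place).
Sum: 609.91918 N; keep the coarser place, 10^0.
Result: 610. N.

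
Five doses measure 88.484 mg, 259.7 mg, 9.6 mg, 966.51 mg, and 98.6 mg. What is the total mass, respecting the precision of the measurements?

1.4229 × 10^3 mg

88.484 mg + 259.7 mg + 9.6 mg + 966.51 mg + 98.6 mg = 1422.894 mg.
Addition/subtraction keeps the fewest decimal places: 88.484 → 3 decimal places, 259.7 → 1 decimal place, 9.6 → 1 decimal place, 966.51 → 2 decimal places, 98.6 → 1 decimal place; limit is 1.
Rounded to 1 decimal place: 1.4229 × 10^3 mg.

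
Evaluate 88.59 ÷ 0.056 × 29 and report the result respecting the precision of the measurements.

4.6 × 10⁴

88.59 ÷ 0.056 × 29 = 45876.9642857…
Multiplication/division keeps the fewest significant figures: 88.59 → 4 s.f., 0.056 → 2 s.f., 29 → 2 s.f.; limit is 2.
Rounded to 2 significant figures: 4.6 × 10⁴.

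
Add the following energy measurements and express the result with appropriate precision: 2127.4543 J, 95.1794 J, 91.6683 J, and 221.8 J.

2127.4543 J + 95.1794 J + 91.6683 J + 221.8 J = 2536.1020 J.
Addition/subtraction keeps the fewest decimal places: 2127.4543 → 4 decimal places, 95.1794 → 4 decimal places, 91.6683 → 4 decimal places, 221.8 → 1 decimal place; limit is 1.
Rounded to 1 decimal place: 2.5361 × 10³ J.

2.5361 × 10³ J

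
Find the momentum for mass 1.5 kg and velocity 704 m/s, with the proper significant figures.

momentum = 1.5 kg × 704 m/s = 1056 kg·m/s.
1.5 has 2 significant figures; 704 has 3.
Division/multiplication keeps the fewest: 2 significant figures.
Rounded: 1.1 × 10^3 kg·m/s.

1.1 × 10^3 kg·m/s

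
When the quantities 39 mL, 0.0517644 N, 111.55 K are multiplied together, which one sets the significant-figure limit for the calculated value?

39 mL → 2 s.f.; 0.0517644 N → 6 s.f.; 111.55 K → 5 s.f.
The fewest is 2 significant figures, from 39 mL.

39 mL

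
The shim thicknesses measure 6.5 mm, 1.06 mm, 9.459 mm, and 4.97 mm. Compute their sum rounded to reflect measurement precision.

22.0 mm

6.5 mm + 1.06 mm + 9.459 mm + 4.97 mm = 21.989 mm.
Addition/subtraction keeps the fewest decimal places: 6.5 → 1 decimal place, 1.06 → 2 decimal places, 9.459 → 3 decimal places, 4.97 → 2 decimal places; limit is 1.
Rounded to 1 decimal place: 22.0 mm.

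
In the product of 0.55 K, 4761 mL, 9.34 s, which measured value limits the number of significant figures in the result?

0.55 K → 2 s.f.; 4761 mL → 4 s.f.; 9.34 s → 3 s.f.
The fewest is 2 significant figures, from 0.55 K.

0.55 K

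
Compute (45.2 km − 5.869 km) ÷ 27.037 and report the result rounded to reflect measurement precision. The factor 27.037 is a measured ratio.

45.2 km − 5.869 km = 39.331 km; the difference is limited to 1 decimal place (3 s.f.).
Carrying full precision, 39.331 ÷ 27.037 = 1.45471021193… km; 27.037 has 5 s.f., so the result keeps min(3, 5) = 3 s.f.
Rounded to 3 significant figures: 1.45 km.

1.45 km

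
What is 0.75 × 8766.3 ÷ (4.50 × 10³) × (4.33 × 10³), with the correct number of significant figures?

6.3 × 10³

0.75 × 8766.3 ÷ (4.50 × 10³) × (4.33 × 10³) = 6326.3465
Multiplication/division keeps the fewest significant figures: 0.75 → 2 s.f., 8766.3 → 5 s.f., 4.50 × 10³ → 3 s.f., 4.33 × 10³ → 3 s.f.; limit is 2.
Rounded to 2 significant figures: 6.3 × 10³.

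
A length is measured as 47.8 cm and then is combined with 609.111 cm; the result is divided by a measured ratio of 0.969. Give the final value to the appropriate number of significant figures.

678 cm

47.8 cm + 609.111 cm = 656.911 cm; the sum is limited to 1 decimal place (4 s.f.).
Carrying full precision, 656.911 ÷ 0.969 = 677.926728586… cm; 0.969 has 3 s.f., so the result keeps min(4, 3) = 3 s.f.
Rounded to 3 significant figures: 678 cm.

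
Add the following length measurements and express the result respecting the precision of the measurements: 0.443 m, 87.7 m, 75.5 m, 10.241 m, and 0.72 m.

174.6 m

0.443 m + 87.7 m + 75.5 m + 10.241 m + 0.72 m = 174.604 m.
Addition/subtraction keeps the fewest decimal places: 0.443 → 3 decimal places, 87.7 → 1 decimal place, 75.5 → 1 decimal place, 10.241 → 3 decimal places, 0.72 → 2 decimal places; limit is 1.
Rounded to 1 decimal place: 174.6 m.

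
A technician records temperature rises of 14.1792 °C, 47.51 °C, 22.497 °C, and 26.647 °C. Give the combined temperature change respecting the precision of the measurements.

14.1792 °C + 47.51 °C + 22.497 °C + 26.647 °C = 110.8332 °C.
Addition/subtraction keeps the fewest decimal places: 14.1792 → 4 decimal places, 47.51 → 2 decimal places, 22.497 → 3 decimal places, 26.647 → 3 decimal places; limit is 2.
Rounded to 2 decimal places: 110.83 °C.

110.83 °C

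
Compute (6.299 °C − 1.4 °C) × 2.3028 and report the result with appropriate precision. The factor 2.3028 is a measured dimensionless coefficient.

6.299 °C − 1.4 °C = 4.899 °C; the difference is limited to 1 decimal place (2 s.f.).
Carrying full precision, 4.899 × 2.3028 = 11.2814172 °C; 2.3028 has 5 s.f., so the result keeps min(2, 5) = 2 s.f.
Rounded to 2 significant figures: 11 °C.

11 °C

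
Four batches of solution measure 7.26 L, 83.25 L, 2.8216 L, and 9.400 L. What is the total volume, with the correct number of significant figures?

7.26 L + 83.25 L + 2.8216 L + 9.400 L = 102.7316 L.
Addition/subtraction keeps the fewest decimal places: 7.26 → 2 decimal places, 83.25 → 2 decimal places, 2.8216 → 4 decimal places, 9.400 → 3 decimal places; limit is 2.
Rounded to 2 decimal places: 1.0273 × 10² L.

1.0273 × 10² L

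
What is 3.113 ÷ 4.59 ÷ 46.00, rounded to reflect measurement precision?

0.0147

3.113 ÷ 4.59 ÷ 46.00 = 0.0147437719049…
Multiplication/division keeps the fewest significant figures: 3.113 → 4 s.f., 4.59 → 3 s.f., 46.00 → 4 s.f.; limit is 3.
Rounded to 3 significant figures: 0.0147.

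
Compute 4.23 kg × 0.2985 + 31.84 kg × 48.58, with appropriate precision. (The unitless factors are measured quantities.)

1.548 × 10³ kg

4.23 × 0.2985 = 1.262655 → 1.26 kg (3 s.f., last digit at the 10^-2 place).
31.84 × 48.58 = 1546.7872 → 1.547 × 10³ kg (4 s.f., last digit at the 10^0 place).
Sum: 1548.049855 kg; keep the coarser place, 10^0.
Result: 1.548 × 10³ kg.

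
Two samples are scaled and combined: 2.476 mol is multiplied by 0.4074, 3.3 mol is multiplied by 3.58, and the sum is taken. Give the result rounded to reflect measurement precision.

13 mol

2.476 × 0.4074 = 1.0087224 → 1.009 mol (4 s.f., last digit at the 10^-3 place).
3.3 × 3.58 = 11.814 → 12 mol (2 s.f., last digit at the 10^0 place).
Sum: 12.8227224 mol; keep the coarser place, 10^0.
Result: 13 mol.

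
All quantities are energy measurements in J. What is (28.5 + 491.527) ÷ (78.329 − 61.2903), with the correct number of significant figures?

30.52

28.5 + 491.527 = 520.027, limited to 1 d.p. → 4 s.f.; 78.329 − 61.2903 = 17.0387, limited to 3 d.p. → 5 s.f.
Carrying full precision, 520.027 ÷ 17.0387 = 30.520344862…; keep min(4, 5) = 4 s.f.
Rounded to 4 significant figures: 30.52.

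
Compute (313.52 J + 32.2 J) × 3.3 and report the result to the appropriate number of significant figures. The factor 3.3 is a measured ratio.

313.52 J + 32.2 J = 345.72 J; the sum is limited to 1 decimal place (4 s.f.).
Carrying full precision, 345.72 × 3.3 = 1140.876 J; 3.3 has 2 s.f., so the result keeps min(4, 2) = 2 s.f.
Rounded to 2 significant figures: 1.1 × 10³ J.

1.1 × 10³ J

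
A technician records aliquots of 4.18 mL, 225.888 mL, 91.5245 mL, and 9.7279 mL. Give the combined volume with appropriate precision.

4.18 mL + 225.888 mL + 91.5245 mL + 9.7279 mL = 331.3204 mL.
Addition/subtraction keeps the fewest decimal places: 4.18 → 2 decimal places, 225.888 → 3 decimal places, 91.5245 → 4 decimal places, 9.7279 → 4 decimal places; limit is 2.
Rounded to 2 decimal places: 331.32 mL.

331.32 mL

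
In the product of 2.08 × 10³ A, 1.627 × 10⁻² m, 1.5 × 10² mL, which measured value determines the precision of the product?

2.08 × 10³ A → 3 s.f.; 1.627 × 10⁻² m → 4 s.f.; 1.5 × 10² mL → 2 s.f.
The fewest is 2 significant figures, from 1.5 × 10² mL.

1.5 × 10² mL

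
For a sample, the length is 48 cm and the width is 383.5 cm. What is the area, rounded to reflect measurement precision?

area = 48 cm × 383.5 cm = 18408 cm².
48 has 2 significant figures; 383.5 has 4.
Division/multiplication keeps the fewest: 2 significant figures.
Rounded: 1.8 × 10⁴ cm².

1.8 × 10⁴ cm²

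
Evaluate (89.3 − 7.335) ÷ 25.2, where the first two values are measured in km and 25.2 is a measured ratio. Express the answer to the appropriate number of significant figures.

89.3 km − 7.335 km = 81.965 km; the difference is limited to 1 decimal place (3 s.f.).
Carrying full precision, 81.965 ÷ 25.2 = 3.25257936508… km; 25.2 has 3 s.f., so the result keeps min(3, 3) = 3 s.f.
Rounded to 3 significant figures: 3.25 km.

3.25 km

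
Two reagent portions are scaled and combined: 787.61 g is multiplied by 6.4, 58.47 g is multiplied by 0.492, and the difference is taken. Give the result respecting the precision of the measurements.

5.0 × 10^3 g

787.61 × 6.4 = 5040.704 → 5.0 × 10^3 g (2 s.f., last digit at the 10^2 place).
58.47 × 0.492 = 28.76724 → 28.8 g (3 s.f., last digit at the 10^-1 place).
Difference: 5011.93676 g; keep the coarser place, 10^2.
Result: 5.0 × 10^3 g.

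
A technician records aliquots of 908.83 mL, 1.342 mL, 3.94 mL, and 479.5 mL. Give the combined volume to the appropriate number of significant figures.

908.83 mL + 1.342 mL + 3.94 mL + 479.5 mL = 1393.612 mL.
Addition/subtraction keeps the fewest decimal places: 908.83 → 2 decimal places, 1.342 → 3 decimal places, 3.94 → 2 decimal places, 479.5 → 1 decimal place; limit is 1.
Rounded to 1 decimal place: 1.3936 × 10³ mL.

1.3936 × 10³ mL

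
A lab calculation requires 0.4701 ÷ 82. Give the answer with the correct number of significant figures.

0.0057

0.4701 ÷ 82 = 0.00573292682927…
Multiplication/division keeps the fewest significant figures: 0.4701 → 4 s.f., 82 → 2 s.f.; limit is 2.
Rounded to 2 significant figures: 0.0057.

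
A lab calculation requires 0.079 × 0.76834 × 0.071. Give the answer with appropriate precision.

4.3 × 10⁻³

0.079 × 0.76834 × 0.071 = 0.00430961906
Multiplication/division keeps the fewest significant figures: 0.079 → 2 s.f., 0.76834 → 5 s.f., 0.071 → 2 s.f.; limit is 2.
Rounded to 2 significant figures: 4.3 × 10⁻³.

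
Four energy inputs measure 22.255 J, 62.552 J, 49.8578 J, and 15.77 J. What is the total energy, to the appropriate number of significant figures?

22.255 J + 62.552 J + 49.8578 J + 15.77 J = 150.4348 J.
Addition/subtraction keeps the fewest decimal places: 22.255 → 3 decimal places, 62.552 → 3 decimal places, 49.8578 → 4 decimal places, 15.77 → 2 decimal places; limit is 2.
Rounded to 2 decimal places: 150.43 J.

150.43 J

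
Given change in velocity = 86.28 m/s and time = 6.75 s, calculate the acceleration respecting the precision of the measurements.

acceleration = 86.28 m/s ÷ 6.75 s = 12.7822222222… m/s².
86.28 has 4 significant figures; 6.75 has 3.
Division/multiplication keeps the fewest: 3 significant figures.
Rounded: 12.8 m/s².

12.8 m/s²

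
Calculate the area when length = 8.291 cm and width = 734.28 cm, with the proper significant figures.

6088 cm²

area = 8.291 cm × 734.28 cm = 6087.91548 cm².
8.291 has 4 significant figures; 734.28 has 5.
Division/multiplication keeps the fewest: 4 significant figures.
Rounded: 6088 cm².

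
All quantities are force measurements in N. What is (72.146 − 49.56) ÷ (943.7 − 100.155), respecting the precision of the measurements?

0.02678

72.146 − 49.56 = 22.586, limited to 2 d.p. → 4 s.f.; 943.7 − 100.155 = 843.545, limited to 1 d.p. → 4 s.f.
Carrying full precision, 22.586 ÷ 843.545 = 0.0267750979497…; keep min(4, 4) = 4 s.f.
Rounded to 4 significant figures: 0.02678.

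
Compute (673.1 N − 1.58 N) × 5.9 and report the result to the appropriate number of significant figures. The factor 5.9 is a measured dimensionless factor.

673.1 N − 1.58 N = 671.52 N; the difference is limited to 1 decimal place (4 s.f.).
Carrying full precision, 671.52 × 5.9 = 3961.968 N; 5.9 has 2 s.f., so the result keeps min(4, 2) = 2 s.f.
Rounded to 2 significant figures: 4.0 × 10³ N.

4.0 × 10³ N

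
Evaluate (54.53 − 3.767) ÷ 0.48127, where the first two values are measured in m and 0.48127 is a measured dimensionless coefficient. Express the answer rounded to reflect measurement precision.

1.055 × 10² m

54.53 m − 3.767 m = 50.763 m; the difference is limited to 2 decimal places (4 s.f.).
Carrying full precision, 50.763 ÷ 0.48127 = 105.477174975… m; 0.48127 has 5 s.f., so the result keeps min(4, 5) = 4 s.f.
Rounded to 4 significant figures: 1.055 × 10² m.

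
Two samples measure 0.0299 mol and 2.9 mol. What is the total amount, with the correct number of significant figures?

2.9 mol

0.0299 mol + 2.9 mol = 2.9299 mol.
Addition/subtraction keeps the fewest decimal places: 0.0299 → 4 decimal places, 2.9 → 1 decimal place; limit is 1.
Rounded to 1 decimal place: 2.9 mol.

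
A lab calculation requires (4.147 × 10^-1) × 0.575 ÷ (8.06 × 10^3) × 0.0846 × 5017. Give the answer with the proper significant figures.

(4.147 × 10^-1) × 0.575 ÷ (8.06 × 10^3) × 0.0846 × 5017 = 0.0125568672315…
Multiplication/division keeps the fewest significant figures: 4.147 × 10^-1 → 4 s.f., 0.575 → 3 s.f., 8.06 × 10^3 → 3 s.f., 0.0846 → 3 s.f., 5017 → 4 s.f.; limit is 3.
Rounded to 3 significant figures: 0.0126.

0.0126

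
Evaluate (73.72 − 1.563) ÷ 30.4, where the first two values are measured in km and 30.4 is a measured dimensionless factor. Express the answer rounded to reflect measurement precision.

73.72 km − 1.563 km = 72.157 km; the difference is limited to 2 decimal places (4 s.f.).
Carrying full precision, 72.157 ÷ 30.4 = 2.37358552632… km; 30.4 has 3 s.f., so the result keeps min(4, 3) = 3 s.f.
Rounded to 3 significant figures: 2.37 km.

2.37 km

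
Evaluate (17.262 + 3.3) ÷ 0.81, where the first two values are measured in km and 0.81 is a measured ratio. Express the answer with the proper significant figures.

17.262 km + 3.3 km = 20.562 km; the sum is limited to 1 decimal place (3 s.f.).
Carrying full precision, 20.562 ÷ 0.81 = 25.3851851852… km; 0.81 has 2 s.f., so the result keeps min(3, 2) = 2 s.f.
Rounded to 2 significant figures: 25 km.

25 km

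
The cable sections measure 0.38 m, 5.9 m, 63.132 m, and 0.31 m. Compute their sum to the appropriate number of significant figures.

69.7 m

0.38 m + 5.9 m + 63.132 m + 0.31 m = 69.722 m.
Addition/subtraction keeps the fewest decimal places: 0.38 → 2 decimal places, 5.9 → 1 decimal place, 63.132 → 3 decimal places, 0.31 → 2 decimal places; limit is 1.
Rounded to 1 decimal place: 69.7 m.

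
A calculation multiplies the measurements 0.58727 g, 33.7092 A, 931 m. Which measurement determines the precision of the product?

931 m

0.58727 g → 5 s.f.; 33.7092 A → 6 s.f.; 931 m → 3 s.f.
The fewest is 3 significant figures, from 931 m.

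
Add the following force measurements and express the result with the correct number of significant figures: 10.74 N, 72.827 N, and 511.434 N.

10.74 N + 72.827 N + 511.434 N = 595.001 N.
Addition/subtraction keeps the fewest decimal places: 10.74 → 2 decimal places, 72.827 → 3 decimal places, 511.434 → 3 decimal places; limit is 2.
Rounded to 2 decimal places: 595.00 N.

595.00 N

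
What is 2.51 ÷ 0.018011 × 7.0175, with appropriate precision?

2.51 ÷ 0.018011 × 7.0175 = 977.953750486…
Multiplication/division keeps the fewest significant figures: 2.51 → 3 s.f., 0.018011 → 5 s.f., 7.0175 → 5 s.f.; limit is 3.
Rounded to 3 significant figures: 978.

978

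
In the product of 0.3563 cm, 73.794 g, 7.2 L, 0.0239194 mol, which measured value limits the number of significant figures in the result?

0.3563 cm → 4 s.f.; 73.794 g → 5 s.f.; 7.2 L → 2 s.f.; 0.0239194 mol → 6 s.f.
The fewest is 2 significant figures, from 7.2 L.

7.2 L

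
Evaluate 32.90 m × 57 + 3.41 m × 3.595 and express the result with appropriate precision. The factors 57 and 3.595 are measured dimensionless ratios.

1.9 × 10³ m

32.90 × 57 = 1875.3 → 1.9 × 10³ m (2 s.f., last digit at the 10^2 place).
3.41 × 3.595 = 12.25895 → 12.3 m (3 s.f., last digit at the 10^-1 place).
Sum: 1887.55895 m; keep the coarser place, 10^2.
Result: 1.9 × 10³ m.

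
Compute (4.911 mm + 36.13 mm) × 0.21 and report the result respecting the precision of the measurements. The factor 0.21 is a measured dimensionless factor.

4.911 mm + 36.13 mm = 41.041 mm; the sum is limited to 2 decimal places (4 s.f.).
Carrying full precision, 41.041 × 0.21 = 8.61861 mm; 0.21 has 2 s.f., so the result keeps min(4, 2) = 2 s.f.
Rounded to 2 significant figures: 8.6 mm.

8.6 mm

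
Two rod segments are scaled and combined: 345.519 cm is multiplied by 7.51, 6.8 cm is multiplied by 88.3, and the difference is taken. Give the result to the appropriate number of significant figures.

1.99 × 10^3 cm

345.519 × 7.51 = 2594.84769 → 2.59 × 10^3 cm (3 s.f., last digit at the 10^1 place).
6.8 × 88.3 = 600.44 → 6.0 × 10^2 cm (2 s.f., last digit at the 10^1 place).
Difference: 1994.40769 cm; keep the coarser place, 10^1.
Result: 1.99 × 10^3 cm.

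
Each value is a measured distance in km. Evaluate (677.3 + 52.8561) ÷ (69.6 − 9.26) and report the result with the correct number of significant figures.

677.3 + 52.8561 = 730.1561, limited to 1 d.p. → 4 s.f.; 69.6 − 9.26 = 60.34, limited to 1 d.p. → 3 s.f.
Carrying full precision, 730.1561 ÷ 60.34 = 12.100697713…; keep min(4, 3) = 3 s.f.
Rounded to 3 significant figures: 12.1.

12.1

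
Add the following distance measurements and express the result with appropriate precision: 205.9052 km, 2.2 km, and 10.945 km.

219.1 km

205.9052 km + 2.2 km + 10.945 km = 219.0502 km.
Addition/subtraction keeps the fewest decimal places: 205.9052 → 4 decimal places, 2.2 → 1 decimal place, 10.945 → 3 decimal places; limit is 1.
Rounded to 1 decimal place: 219.1 km.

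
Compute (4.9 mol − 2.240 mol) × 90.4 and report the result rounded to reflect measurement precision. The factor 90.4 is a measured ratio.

2.4 × 10² mol

4.9 mol − 2.240 mol = 2.660 mol; the difference is limited to 1 decimal place (2 s.f.).
Carrying full precision, 2.660 × 90.4 = 240.464 mol; 90.4 has 3 s.f., so the result keeps min(2, 3) = 2 s.f.
Rounded to 2 significant figures: 2.4 × 10² mol.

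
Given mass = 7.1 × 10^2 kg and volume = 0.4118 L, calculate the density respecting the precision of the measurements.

density = 7.1 × 10^2 kg ÷ 0.4118 L = 1724.13793103… kg/L.
7.1 × 10^2 has 2 significant figures; 0.4118 has 4.
Division/multiplication keeps the fewest: 2 significant figures.
Rounded: 1.7 × 10^3 kg/L.

1.7 × 10^3 kg/L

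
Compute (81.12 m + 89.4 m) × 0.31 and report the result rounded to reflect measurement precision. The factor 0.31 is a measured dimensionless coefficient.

53 m

81.12 m + 89.4 m = 170.52 m; the sum is limited to 1 decimal place (4 s.f.).
Carrying full precision, 170.52 × 0.31 = 52.8612 m; 0.31 has 2 s.f., so the result keeps min(4, 2) = 2 s.f.
Rounded to 2 significant figures: 53 m.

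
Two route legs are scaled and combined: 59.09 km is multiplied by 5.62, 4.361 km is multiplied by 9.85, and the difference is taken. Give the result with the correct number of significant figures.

289 km

59.09 × 5.62 = 332.0858 → 332 km (3 s.f., last digit at the 10^0 place).
4.361 × 9.85 = 42.95585 → 43.0 km (3 s.f., last digit at the 10^-1 place).
Difference: 289.12995 km; keep the coarser place, 10^0.
Result: 289 km.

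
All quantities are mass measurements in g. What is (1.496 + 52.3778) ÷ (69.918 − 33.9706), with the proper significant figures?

1.4987

1.496 + 52.3778 = 53.8738, limited to 3 d.p. → 5 s.f.; 69.918 − 33.9706 = 35.9474, limited to 3 d.p. → 5 s.f.
Carrying full precision, 53.8738 ÷ 35.9474 = 1.49868418856…; keep min(5, 5) = 5 s.f.
Rounded to 5 significant figures: 1.4987.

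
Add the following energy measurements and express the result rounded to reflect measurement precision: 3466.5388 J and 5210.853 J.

8677.392 J

3466.5388 J + 5210.853 J = 8677.3918 J.
Addition/subtraction keeps the fewest decimal places: 3466.5388 → 4 decimal places, 5210.853 → 3 decimal places; limit is 3.
Rounded to 3 decimal places: 8677.392 J.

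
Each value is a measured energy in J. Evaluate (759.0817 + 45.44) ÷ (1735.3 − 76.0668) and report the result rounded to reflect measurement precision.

759.0817 + 45.44 = 804.5217, limited to 2 d.p. → 5 s.f.; 1735.3 − 76.0668 = 1659.2332, limited to 1 d.p. → 5 s.f.
Carrying full precision, 804.5217 ÷ 1659.2332 = 0.484875603984…; keep min(5, 5) = 5 s.f.
Rounded to 5 significant figures: 4.8488 × 10^-1.

4.8488 × 10^-1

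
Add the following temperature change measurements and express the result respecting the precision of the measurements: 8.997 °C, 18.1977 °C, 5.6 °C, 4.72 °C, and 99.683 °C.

137.2 °C

8.997 °C + 18.1977 °C + 5.6 °C + 4.72 °C + 99.683 °C = 137.1977 °C.
Addition/subtraction keeps the fewest decimal places: 8.997 → 3 decimal places, 18.1977 → 4 decimal places, 5.6 → 1 decimal place, 4.72 → 2 decimal places, 99.683 → 3 decimal places; limit is 1.
Rounded to 1 decimal place: 137.2 °C.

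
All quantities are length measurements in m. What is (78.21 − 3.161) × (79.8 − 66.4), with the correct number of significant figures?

78.21 − 3.161 = 75.049, limited to 2 d.p. → 4 s.f.; 79.8 − 66.4 = 13.4, limited to 1 d.p. → 3 s.f.
Carrying full precision, 75.049 × 13.4 = 1005.6566; keep min(4, 3) = 3 s.f.
Rounded to 3 significant figures: 1.01 × 10^3 m².

1.01 × 10^3 m²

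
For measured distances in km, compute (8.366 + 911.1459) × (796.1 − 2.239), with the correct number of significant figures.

7.300 × 10⁵ km²

8.366 + 911.1459 = 919.5119, limited to 3 d.p. → 6 s.f.; 796.1 − 2.239 = 793.861, limited to 1 d.p. → 4 s.f.
Carrying full precision, 919.5119 × 793.861 = 729964.636446…; keep min(6, 4) = 4 s.f.
Rounded to 4 significant figures: 7.300 × 10⁵ km².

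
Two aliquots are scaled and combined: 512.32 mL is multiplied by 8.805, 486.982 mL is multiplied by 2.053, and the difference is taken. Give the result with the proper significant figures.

3511 mL

512.32 × 8.805 = 4510.9776 → 4511 mL (4 s.f., last digit at the 10^0 place).
486.982 × 2.053 = 999.774046 → 999.8 mL (4 s.f., last digit at the 10^-1 place).
Difference: 3511.203554 mL; keep the coarser place, 10^0.
Result: 3511 mL.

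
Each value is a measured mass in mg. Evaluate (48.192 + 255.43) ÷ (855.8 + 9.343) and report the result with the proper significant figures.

48.192 + 255.43 = 303.622, limited to 2 d.p. → 5 s.f.; 855.8 + 9.343 = 865.143, limited to 1 d.p. → 4 s.f.
Carrying full precision, 303.622 ÷ 865.143 = 0.35095007415…; keep min(5, 4) = 4 s.f.
Rounded to 4 significant figures: 0.3510.

0.3510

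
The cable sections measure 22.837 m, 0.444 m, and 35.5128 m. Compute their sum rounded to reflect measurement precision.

58.794 m

22.837 m + 0.444 m + 35.5128 m = 58.7938 m.
Addition/subtraction keeps the fewest decimal places: 22.837 → 3 decimal places, 0.444 → 3 decimal places, 35.5128 → 4 decimal places; limit is 3.
Rounded to 3 decimal places: 58.794 m.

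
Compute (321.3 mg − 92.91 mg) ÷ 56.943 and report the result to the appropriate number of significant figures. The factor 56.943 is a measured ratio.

321.3 mg − 92.91 mg = 228.39 mg; the difference is limited to 1 decimal place (4 s.f.).
Carrying full precision, 228.39 ÷ 56.943 = 4.01085295822… mg; 56.943 has 5 s.f., so the result keeps min(4, 5) = 4 s.f.
Rounded to 4 significant figures: 4.011 mg.

4.011 mg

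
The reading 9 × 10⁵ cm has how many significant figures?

9 × 10⁵: in scientific notation every digit of the coefficient is significant.

1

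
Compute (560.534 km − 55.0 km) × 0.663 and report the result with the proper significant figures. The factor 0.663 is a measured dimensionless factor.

560.534 km − 55.0 km = 505.534 km; the difference is limited to 1 decimal place (4 s.f.).
Carrying full precision, 505.534 × 0.663 = 335.169042 km; 0.663 has 3 s.f., so the result keeps min(4, 3) = 3 s.f.
Rounded to 3 significant figures: 335 km.

335 km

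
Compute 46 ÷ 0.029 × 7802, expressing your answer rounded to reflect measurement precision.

46 ÷ 0.029 × 7802 = 12375586.2069…
Multiplication/division keeps the fewest significant figures: 46 → 2 s.f., 0.029 → 2 s.f., 7802 → 4 s.f.; limit is 2.
Rounded to 2 significant figures: 1.2 × 10⁷.

1.2 × 10⁷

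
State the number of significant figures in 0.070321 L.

0.070321: leading zeros are not significant; zeros between nonzero digits are significant.

5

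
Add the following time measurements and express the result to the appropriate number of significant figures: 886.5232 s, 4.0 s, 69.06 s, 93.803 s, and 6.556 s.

1059.9 s

886.5232 s + 4.0 s + 69.06 s + 93.803 s + 6.556 s = 1059.9422 s.
Addition/subtraction keeps the fewest decimal places: 886.5232 → 4 decimal places, 4.0 → 1 decimal place, 69.06 → 2 decimal places, 93.803 → 3 decimal places, 6.556 → 3 decimal places; limit is 1.
Rounded to 1 decimal place: 1059.9 s.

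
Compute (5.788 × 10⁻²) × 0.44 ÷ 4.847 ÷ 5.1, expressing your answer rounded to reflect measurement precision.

0.0010

(5.788 × 10⁻²) × 0.44 ÷ 4.847 ÷ 5.1 = 0.00103023904012…
Multiplication/division keeps the fewest significant figures: 5.788 × 10⁻² → 4 s.f., 0.44 → 2 s.f., 4.847 → 4 s.f., 5.1 → 2 s.f.; limit is 2.
Rounded to 2 significant figures: 0.0010.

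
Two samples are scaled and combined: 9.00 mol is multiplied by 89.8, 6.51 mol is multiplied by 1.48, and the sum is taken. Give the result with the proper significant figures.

9.00 × 89.8 = 808.2 → 8.08 × 10² mol (3 s.f., last digit at the 10^0 place).
6.51 × 1.48 = 9.6348 → 9.63 mol (3 s.f., last digit at the 10^-2 place).
Sum: 817.8348 mol; keep the coarser place, 10^0.
Result: 818 mol.

818 mol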